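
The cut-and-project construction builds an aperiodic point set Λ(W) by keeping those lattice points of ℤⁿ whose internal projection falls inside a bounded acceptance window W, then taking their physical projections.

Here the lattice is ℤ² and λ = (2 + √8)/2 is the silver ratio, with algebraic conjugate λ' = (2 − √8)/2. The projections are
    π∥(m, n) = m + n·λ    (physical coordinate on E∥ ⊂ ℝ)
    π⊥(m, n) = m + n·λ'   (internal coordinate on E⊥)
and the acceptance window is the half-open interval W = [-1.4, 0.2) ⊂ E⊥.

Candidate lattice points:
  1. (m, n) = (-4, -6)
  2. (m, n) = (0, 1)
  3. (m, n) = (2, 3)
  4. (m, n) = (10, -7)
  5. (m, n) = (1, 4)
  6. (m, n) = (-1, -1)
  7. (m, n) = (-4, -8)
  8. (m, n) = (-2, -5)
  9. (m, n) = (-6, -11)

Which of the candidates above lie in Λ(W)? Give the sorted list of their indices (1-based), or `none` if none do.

2, 5, 6, 7, 8

Numerically λ ≈ 2.414214 and λ' = −1/λ ≈ -0.414214.
[1] lift (-4,-6): star map gives -1.514719; window check -1.4 ≤ -1.514719 < 0.2 is false → out
[2] lift (0,1): star map gives -0.414214; window check -1.4 ≤ -0.414214 < 0.2 is true → IN Λ
[3] lift (2,3): star map gives 0.757359; window check -1.4 ≤ 0.757359 < 0.2 is false → out
[4] lift (10,-7): star map gives 12.899495; window check -1.4 ≤ 12.899495 < 0.2 is false → out
[5] lift (1,4): star map gives -0.656854; window check -1.4 ≤ -0.656854 < 0.2 is true → IN Λ
[6] lift (-1,-1): star map gives -0.585786; window check -1.4 ≤ -0.585786 < 0.2 is true → IN Λ
[7] lift (-4,-8): star map gives -0.686292; window check -1.4 ≤ -0.686292 < 0.2 is true → IN Λ
[8] lift (-2,-5): star map gives 0.071068; window check -1.4 ≤ 0.071068 < 0.2 is true → IN Λ
[9] lift (-6,-11): star map gives -1.443651; window check -1.4 ≤ -1.443651 < 0.2 is false → out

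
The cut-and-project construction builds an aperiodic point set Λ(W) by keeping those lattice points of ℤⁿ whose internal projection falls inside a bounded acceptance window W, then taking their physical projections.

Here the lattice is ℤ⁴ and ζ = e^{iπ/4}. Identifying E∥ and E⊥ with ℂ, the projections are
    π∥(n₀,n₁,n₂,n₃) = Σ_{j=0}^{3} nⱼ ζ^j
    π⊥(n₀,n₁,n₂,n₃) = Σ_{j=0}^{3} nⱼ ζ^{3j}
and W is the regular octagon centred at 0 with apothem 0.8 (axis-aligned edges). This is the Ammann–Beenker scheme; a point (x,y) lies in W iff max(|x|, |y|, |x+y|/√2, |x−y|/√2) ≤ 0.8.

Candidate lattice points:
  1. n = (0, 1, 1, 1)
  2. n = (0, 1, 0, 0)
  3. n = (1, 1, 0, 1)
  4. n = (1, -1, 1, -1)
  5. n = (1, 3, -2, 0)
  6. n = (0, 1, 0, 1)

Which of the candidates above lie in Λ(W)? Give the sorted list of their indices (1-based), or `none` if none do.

1

Internal map: ζ^{3j} for j=0..3 gives (1,0), (−√2/2,√2/2), (0,−1), (√2/2,√2/2).
#1 (0, 1, 1, 1): internal (0.00000, 0.41421); octagon support 0.41421 vs apothem 0.8 → ∈ W
#2 (0, 1, 0, 0): internal (-0.70711, 0.70711); octagon support 1.00000 vs apothem 0.8 → ∉ W
#3 (1, 1, 0, 1): internal (1.00000, 1.41421); octagon support 1.70711 vs apothem 0.8 → ∉ W
#4 (1, -1, 1, -1): internal (1.00000, -2.41421); octagon support 2.41421 vs apothem 0.8 → ∉ W
#5 (1, 3, -2, 0): internal (-1.12132, 4.12132); octagon support 4.12132 vs apothem 0.8 → ∉ W
#6 (0, 1, 0, 1): internal (0.00000, 1.41421); octagon support 1.41421 vs apothem 0.8 → ∉ W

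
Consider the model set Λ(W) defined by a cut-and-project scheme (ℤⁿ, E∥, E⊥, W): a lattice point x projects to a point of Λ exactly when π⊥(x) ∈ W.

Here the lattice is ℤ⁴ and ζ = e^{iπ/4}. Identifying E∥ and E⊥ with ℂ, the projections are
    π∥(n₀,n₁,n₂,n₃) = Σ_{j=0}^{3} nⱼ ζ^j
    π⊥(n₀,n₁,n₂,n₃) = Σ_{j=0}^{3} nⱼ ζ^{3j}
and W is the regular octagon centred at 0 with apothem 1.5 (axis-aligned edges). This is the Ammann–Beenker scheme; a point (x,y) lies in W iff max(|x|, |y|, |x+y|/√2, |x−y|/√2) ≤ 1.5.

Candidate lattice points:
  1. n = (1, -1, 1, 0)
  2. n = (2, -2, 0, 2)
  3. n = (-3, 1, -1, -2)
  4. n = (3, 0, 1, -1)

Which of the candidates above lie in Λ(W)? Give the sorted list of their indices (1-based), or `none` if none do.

none

With ζ = e^{iπ/4} the internal vectors are ζ^0,ζ^3,ζ^6,ζ^9.
candidate 1: n = (1, -1, 1, 0) → π⊥ ≈ (+1.7071, -1.7071); max(|x|,|y|,|x±y|/√2) = 2.4142 > 1.5 ⇒ ∉ W
candidate 2: n = (2, -2, 0, 2) → π⊥ ≈ (+4.8284, +0.0000); max(|x|,|y|,|x±y|/√2) = 4.8284 > 1.5 ⇒ ∉ W
candidate 3: n = (-3, 1, -1, -2) → π⊥ ≈ (-5.1213, +0.2929); max(|x|,|y|,|x±y|/√2) = 5.1213 > 1.5 ⇒ ∉ W
candidate 4: n = (3, 0, 1, -1) → π⊥ ≈ (+2.2929, -1.7071); max(|x|,|y|,|x±y|/√2) = 2.8284 > 1.5 ⇒ ∉ W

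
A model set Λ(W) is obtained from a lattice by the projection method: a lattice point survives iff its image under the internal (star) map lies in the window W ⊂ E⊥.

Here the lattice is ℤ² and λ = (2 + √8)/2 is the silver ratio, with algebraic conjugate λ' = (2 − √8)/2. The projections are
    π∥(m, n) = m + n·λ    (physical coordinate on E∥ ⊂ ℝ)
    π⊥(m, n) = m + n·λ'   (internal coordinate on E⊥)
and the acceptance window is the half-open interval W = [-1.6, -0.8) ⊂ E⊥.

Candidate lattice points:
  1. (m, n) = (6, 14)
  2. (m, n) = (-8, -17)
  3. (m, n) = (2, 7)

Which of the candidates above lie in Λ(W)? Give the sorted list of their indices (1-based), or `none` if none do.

λ' = (2−√8)/2 ≈ -0.41421.
candidate 1: (m,n)=(6,14) → π∥ = 6+14·λ ≈ 39.79899, π⊥ = 6+14·λ' ≈ 0.20101 ∉ [-1.6, -0.8) ⇒ out
candidate 2: (m,n)=(-8,-17) → π∥ = -8-17·λ ≈ -49.04163, π⊥ = -8-17·λ' ≈ -0.95837 ∈ [-1.6, -0.8) ⇒ IN Λ
candidate 3: (m,n)=(2,7) → π∥ = 2+7·λ ≈ 18.89949, π⊥ = 2+7·λ' ≈ -0.89949 ∈ [-1.6, -0.8) ⇒ IN Λ

2, 3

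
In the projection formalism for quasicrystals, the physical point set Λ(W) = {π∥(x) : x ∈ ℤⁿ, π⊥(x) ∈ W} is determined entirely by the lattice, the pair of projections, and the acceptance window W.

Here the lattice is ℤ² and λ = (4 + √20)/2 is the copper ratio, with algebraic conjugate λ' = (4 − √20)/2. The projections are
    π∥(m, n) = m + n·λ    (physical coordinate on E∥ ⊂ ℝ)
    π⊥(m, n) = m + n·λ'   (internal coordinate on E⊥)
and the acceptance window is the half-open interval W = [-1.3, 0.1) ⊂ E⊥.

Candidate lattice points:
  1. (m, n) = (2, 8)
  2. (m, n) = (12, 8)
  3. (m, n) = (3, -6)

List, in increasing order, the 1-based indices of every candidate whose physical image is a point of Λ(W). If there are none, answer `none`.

λ' = (4−√20)/2 ≈ -0.23607.
[1] lift (2,8): star map gives 0.11146; window check -1.3 ≤ 0.11146 < 0.1 is false → out
[2] lift (12,8): star map gives 10.11146; window check -1.3 ≤ 10.11146 < 0.1 is false → out
[3] lift (3,-6): star map gives 4.41641; window check -1.3 ≤ 4.41641 < 0.1 is false → out

none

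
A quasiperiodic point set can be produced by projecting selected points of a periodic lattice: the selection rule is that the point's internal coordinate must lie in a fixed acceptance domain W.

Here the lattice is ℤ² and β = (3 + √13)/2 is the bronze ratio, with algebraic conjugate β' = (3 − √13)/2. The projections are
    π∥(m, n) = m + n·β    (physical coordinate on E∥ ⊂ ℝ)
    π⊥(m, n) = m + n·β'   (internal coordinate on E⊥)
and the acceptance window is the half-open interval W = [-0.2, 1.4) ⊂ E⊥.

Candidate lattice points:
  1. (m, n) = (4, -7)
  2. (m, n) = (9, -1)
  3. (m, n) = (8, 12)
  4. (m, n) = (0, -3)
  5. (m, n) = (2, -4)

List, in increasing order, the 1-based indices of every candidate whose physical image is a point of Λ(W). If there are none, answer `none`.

Compute β' = (3−√13)/2 = -0.3028, so π⊥(m,n) = m -0.3028·n.
[1] lift (4,-7): star map gives 6.1194; window check -0.2 ≤ 6.1194 < 1.4 is false → out
[2] lift (9,-1): star map gives 9.3028; window check -0.2 ≤ 9.3028 < 1.4 is false → out
[3] lift (8,12): star map gives 4.3667; window check -0.2 ≤ 4.3667 < 1.4 is false → out
[4] lift (0,-3): star map gives 0.9083; window check -0.2 ≤ 0.9083 < 1.4 is true → IN Λ
[5] lift (2,-4): star map gives 3.2111; window check -0.2 ≤ 3.2111 < 1.4 is false → out

4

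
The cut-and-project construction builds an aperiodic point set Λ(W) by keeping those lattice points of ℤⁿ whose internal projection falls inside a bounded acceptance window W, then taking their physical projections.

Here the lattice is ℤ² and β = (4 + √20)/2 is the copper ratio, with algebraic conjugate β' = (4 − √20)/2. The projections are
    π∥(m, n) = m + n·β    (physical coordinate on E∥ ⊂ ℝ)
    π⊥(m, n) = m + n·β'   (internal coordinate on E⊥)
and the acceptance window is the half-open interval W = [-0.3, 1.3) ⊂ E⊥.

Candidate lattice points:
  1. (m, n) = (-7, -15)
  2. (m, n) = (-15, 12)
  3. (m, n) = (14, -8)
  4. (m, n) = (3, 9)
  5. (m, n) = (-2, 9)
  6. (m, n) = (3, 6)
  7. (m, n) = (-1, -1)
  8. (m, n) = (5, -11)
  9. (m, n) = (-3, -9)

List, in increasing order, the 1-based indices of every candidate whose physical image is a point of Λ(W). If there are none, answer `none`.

Compute β' = (4−√20)/2 = -0.23607, so π⊥(m,n) = m -0.23607·n.
[1] lift (-7,-15): star map gives -3.45898; window check -0.3 ≤ -3.45898 < 1.3 is false → out
[2] lift (-15,12): star map gives -17.83282; window check -0.3 ≤ -17.83282 < 1.3 is false → out
[3] lift (14,-8): star map gives 15.88854; window check -0.3 ≤ 15.88854 < 1.3 is false → out
[4] lift (3,9): star map gives 0.87539; window check -0.3 ≤ 0.87539 < 1.3 is true → IN Λ
[5] lift (-2,9): star map gives -4.12461; window check -0.3 ≤ -4.12461 < 1.3 is false → out
[6] lift (3,6): star map gives 1.58359; window check -0.3 ≤ 1.58359 < 1.3 is false → out
[7] lift (-1,-1): star map gives -0.76393; window check -0.3 ≤ -0.76393 < 1.3 is false → out
[8] lift (5,-11): star map gives 7.59675; window check -0.3 ≤ 7.59675 < 1.3 is false → out
[9] lift (-3,-9): star map gives -0.87539; window check -0.3 ≤ -0.87539 < 1.3 is false → out

4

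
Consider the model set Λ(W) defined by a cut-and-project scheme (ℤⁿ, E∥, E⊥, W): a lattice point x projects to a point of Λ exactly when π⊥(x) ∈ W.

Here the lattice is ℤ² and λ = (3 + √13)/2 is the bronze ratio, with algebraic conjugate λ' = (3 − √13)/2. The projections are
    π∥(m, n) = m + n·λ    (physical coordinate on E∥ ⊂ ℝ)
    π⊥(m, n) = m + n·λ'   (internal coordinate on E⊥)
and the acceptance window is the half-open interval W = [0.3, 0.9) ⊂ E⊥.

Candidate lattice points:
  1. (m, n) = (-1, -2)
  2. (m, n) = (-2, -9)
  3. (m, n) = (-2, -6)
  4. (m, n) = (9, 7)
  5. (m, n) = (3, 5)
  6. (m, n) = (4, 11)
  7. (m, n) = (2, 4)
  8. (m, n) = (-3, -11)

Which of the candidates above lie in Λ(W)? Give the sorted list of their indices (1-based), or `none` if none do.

2, 6, 7, 8

Compute λ' = (3−√13)/2 = -0.302776, so π⊥(m,n) = m -0.302776·n.
candidate 1: (m,n)=(-1,-2) → π∥ = -1-2·λ ≈ -7.605551, π⊥ = -1-2·λ' ≈ -0.394449 ∉ [0.3, 0.9) ⇒ out
candidate 2: (m,n)=(-2,-9) → π∥ = -2-9·λ ≈ -31.724981, π⊥ = -2-9·λ' ≈ 0.724981 ∈ [0.3, 0.9) ⇒ IN Λ
candidate 3: (m,n)=(-2,-6) → π∥ = -2-6·λ ≈ -21.816654, π⊥ = -2-6·λ' ≈ -0.183346 ∉ [0.3, 0.9) ⇒ out
candidate 4: (m,n)=(9,7) → π∥ = 9+7·λ ≈ 32.119429, π⊥ = 9+7·λ' ≈ 6.880571 ∉ [0.3, 0.9) ⇒ out
candidate 5: (m,n)=(3,5) → π∥ = 3+5·λ ≈ 19.513878, π⊥ = 3+5·λ' ≈ 1.486122 ∉ [0.3, 0.9) ⇒ out
candidate 6: (m,n)=(4,11) → π∥ = 4+11·λ ≈ 40.330532, π⊥ = 4+11·λ' ≈ 0.669468 ∈ [0.3, 0.9) ⇒ IN Λ
candidate 7: (m,n)=(2,4) → π∥ = 2+4·λ ≈ 15.211103, π⊥ = 2+4·λ' ≈ 0.788897 ∈ [0.3, 0.9) ⇒ IN Λ
candidate 8: (m,n)=(-3,-11) → π∥ = -3-11·λ ≈ -39.330532, π⊥ = -3-11·λ' ≈ 0.330532 ∈ [0.3, 0.9) ⇒ IN Λ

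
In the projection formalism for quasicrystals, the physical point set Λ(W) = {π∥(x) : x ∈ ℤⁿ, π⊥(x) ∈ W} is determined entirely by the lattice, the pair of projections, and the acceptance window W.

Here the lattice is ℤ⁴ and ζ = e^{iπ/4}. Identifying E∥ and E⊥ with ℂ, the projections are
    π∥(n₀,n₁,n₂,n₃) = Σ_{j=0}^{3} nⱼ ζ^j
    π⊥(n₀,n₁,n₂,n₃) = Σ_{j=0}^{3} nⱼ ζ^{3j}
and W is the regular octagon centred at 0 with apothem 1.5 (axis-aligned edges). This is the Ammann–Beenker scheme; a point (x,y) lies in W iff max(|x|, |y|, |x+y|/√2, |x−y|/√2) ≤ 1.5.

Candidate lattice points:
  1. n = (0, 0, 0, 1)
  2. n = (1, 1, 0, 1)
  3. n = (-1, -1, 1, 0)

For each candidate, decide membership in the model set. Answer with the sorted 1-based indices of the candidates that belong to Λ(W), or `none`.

1

With ζ = e^{iπ/4} the internal vectors are ζ^0,ζ^3,ζ^6,ζ^9.
#1 (0, 0, 0, 1): internal (0.707107, 0.707107); octagon support 1.000000 vs apothem 1.5 → ∈ W
#2 (1, 1, 0, 1): internal (1.000000, 1.414214); octagon support 1.707107 vs apothem 1.5 → ∉ W
#3 (-1, -1, 1, 0): internal (-0.292893, -1.707107); octagon support 1.707107 vs apothem 1.5 → ∉ W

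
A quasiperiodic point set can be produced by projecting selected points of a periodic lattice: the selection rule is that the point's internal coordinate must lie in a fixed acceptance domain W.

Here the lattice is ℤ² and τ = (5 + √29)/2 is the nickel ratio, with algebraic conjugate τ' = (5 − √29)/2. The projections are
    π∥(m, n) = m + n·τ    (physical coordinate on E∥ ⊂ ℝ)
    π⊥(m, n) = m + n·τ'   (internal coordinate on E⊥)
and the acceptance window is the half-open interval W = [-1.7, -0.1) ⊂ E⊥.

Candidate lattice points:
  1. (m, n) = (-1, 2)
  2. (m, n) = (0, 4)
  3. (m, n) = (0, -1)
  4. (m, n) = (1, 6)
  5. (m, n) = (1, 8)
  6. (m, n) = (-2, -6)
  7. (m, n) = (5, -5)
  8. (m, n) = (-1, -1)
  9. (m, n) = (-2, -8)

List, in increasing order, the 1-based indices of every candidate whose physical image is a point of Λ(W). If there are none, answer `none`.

1, 2, 4, 5, 6, 8, 9

Compute τ' = (5−√29)/2 = -0.1926, so π⊥(m,n) = m -0.1926·n.
candidate 1: (m,n)=(-1,2) → π∥ = -1+2·τ ≈ 9.3852, π⊥ = -1+2·τ' ≈ -1.3852 ∈ [-1.7, -0.1) ⇒ IN Λ
candidate 2: (m,n)=(0,4) → π∥ = 0+4·τ ≈ 20.7703, π⊥ = 0+4·τ' ≈ -0.7703 ∈ [-1.7, -0.1) ⇒ IN Λ
candidate 3: (m,n)=(0,-1) → π∥ = 0-1·τ ≈ -5.1926, π⊥ = 0-1·τ' ≈ 0.1926 ∉ [-1.7, -0.1) ⇒ out
candidate 4: (m,n)=(1,6) → π∥ = 1+6·τ ≈ 32.1555, π⊥ = 1+6·τ' ≈ -0.1555 ∈ [-1.7, -0.1) ⇒ IN Λ
candidate 5: (m,n)=(1,8) → π∥ = 1+8·τ ≈ 42.5407, π⊥ = 1+8·τ' ≈ -0.5407 ∈ [-1.7, -0.1) ⇒ IN Λ
candidate 6: (m,n)=(-2,-6) → π∥ = -2-6·τ ≈ -33.1555, π⊥ = -2-6·τ' ≈ -0.8445 ∈ [-1.7, -0.1) ⇒ IN Λ
candidate 7: (m,n)=(5,-5) → π∥ = 5-5·τ ≈ -20.9629, π⊥ = 5-5·τ' ≈ 5.9629 ∉ [-1.7, -0.1) ⇒ out
candidate 8: (m,n)=(-1,-1) → π∥ = -1-1·τ ≈ -6.1926, π⊥ = -1-1·τ' ≈ -0.8074 ∈ [-1.7, -0.1) ⇒ IN Λ
candidate 9: (m,n)=(-2,-8) → π∥ = -2-8·τ ≈ -43.5407, π⊥ = -2-8·τ' ≈ -0.4593 ∈ [-1.7, -0.1) ⇒ IN Λ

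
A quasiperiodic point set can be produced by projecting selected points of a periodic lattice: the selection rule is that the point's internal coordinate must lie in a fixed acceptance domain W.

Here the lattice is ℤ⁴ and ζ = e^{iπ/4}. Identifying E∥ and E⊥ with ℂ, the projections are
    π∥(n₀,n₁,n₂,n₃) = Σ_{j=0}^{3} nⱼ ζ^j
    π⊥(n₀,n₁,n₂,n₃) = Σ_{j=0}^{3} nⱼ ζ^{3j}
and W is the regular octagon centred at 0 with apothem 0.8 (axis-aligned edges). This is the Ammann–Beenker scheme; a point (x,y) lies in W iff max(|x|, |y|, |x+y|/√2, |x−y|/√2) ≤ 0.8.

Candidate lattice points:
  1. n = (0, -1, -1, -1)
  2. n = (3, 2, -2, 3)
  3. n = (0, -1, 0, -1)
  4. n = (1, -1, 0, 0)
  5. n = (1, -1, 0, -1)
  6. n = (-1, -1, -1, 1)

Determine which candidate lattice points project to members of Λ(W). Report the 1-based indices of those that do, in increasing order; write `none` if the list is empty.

1

With ζ = e^{iπ/4} the internal vectors are ζ^0,ζ^3,ζ^6,ζ^9.
candidate 1: n = (0, -1, -1, -1) → π⊥ ≈ (+0.00000, -0.41421); max(|x|,|y|,|x±y|/√2) = 0.41421 ≤ 0.8 ⇒ ∈ W
candidate 2: n = (3, 2, -2, 3) → π⊥ ≈ (+3.70711, +5.53553); max(|x|,|y|,|x±y|/√2) = 6.53553 > 0.8 ⇒ ∉ W
candidate 3: n = (0, -1, 0, -1) → π⊥ ≈ (+0.00000, -1.41421); max(|x|,|y|,|x±y|/√2) = 1.41421 > 0.8 ⇒ ∉ W
candidate 4: n = (1, -1, 0, 0) → π⊥ ≈ (+1.70711, -0.70711); max(|x|,|y|,|x±y|/√2) = 1.70711 > 0.8 ⇒ ∉ W
candidate 5: n = (1, -1, 0, -1) → π⊥ ≈ (+1.00000, -1.41421); max(|x|,|y|,|x±y|/√2) = 1.70711 > 0.8 ⇒ ∉ W
candidate 6: n = (-1, -1, -1, 1) → π⊥ ≈ (+0.41421, +1.00000); max(|x|,|y|,|x±y|/√2) = 1.00000 > 0.8 ⇒ ∉ W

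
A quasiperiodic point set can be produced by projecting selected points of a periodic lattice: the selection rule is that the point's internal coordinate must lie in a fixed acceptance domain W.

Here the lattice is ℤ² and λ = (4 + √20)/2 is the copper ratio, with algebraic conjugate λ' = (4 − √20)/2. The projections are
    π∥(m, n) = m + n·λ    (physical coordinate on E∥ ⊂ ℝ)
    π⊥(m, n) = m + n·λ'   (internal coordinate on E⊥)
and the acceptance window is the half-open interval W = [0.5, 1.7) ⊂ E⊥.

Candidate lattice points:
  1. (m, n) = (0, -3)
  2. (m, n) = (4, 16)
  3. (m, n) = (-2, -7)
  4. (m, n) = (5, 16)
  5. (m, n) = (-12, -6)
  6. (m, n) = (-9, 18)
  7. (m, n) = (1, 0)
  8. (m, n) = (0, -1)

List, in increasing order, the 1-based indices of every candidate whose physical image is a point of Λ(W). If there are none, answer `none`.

1, 4, 7

Compute λ' = (4−√20)/2 = -0.23607, so π⊥(m,n) = m -0.23607·n.
#1 (0,-3): internal coord 0 + (-3)·λ' = +0.70820; +0.70820 ∈ [0.5, 1.7) → IN Λ
#2 (4,16): internal coord 4 + (16)·λ' = +0.22291; +0.22291 ∉ [0.5, 1.7) → out
#3 (-2,-7): internal coord -2 + (-7)·λ' = -0.34752; -0.34752 ∉ [0.5, 1.7) → out
#4 (5,16): internal coord 5 + (16)·λ' = +1.22291; +1.22291 ∈ [0.5, 1.7) → IN Λ
#5 (-12,-6): internal coord -12 + (-6)·λ' = -10.58359; -10.58359 ∉ [0.5, 1.7) → out
#6 (-9,18): internal coord -9 + (18)·λ' = -13.24922; -13.24922 ∉ [0.5, 1.7) → out
#7 (1,0): internal coord 1 + (0)·λ' = +1.00000; +1.00000 ∈ [0.5, 1.7) → IN Λ
#8 (0,-1): internal coord 0 + (-1)·λ' = +0.23607; +0.23607 ∉ [0.5, 1.7) → out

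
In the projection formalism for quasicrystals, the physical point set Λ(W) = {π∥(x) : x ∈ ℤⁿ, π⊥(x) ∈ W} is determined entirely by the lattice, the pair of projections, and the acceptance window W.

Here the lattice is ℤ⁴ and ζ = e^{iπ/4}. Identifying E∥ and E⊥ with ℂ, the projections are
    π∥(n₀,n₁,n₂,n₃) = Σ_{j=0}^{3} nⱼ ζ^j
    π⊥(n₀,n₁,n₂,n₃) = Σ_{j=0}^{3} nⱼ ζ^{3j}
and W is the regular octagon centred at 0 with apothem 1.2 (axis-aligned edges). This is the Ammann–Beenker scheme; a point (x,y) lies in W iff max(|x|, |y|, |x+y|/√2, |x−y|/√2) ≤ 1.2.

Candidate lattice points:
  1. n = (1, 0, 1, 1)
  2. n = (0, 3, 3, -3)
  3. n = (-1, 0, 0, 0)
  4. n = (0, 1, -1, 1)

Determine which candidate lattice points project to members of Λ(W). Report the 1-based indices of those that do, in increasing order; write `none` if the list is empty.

π⊥(n) = n₀ + n₁ζ³ + n₂ζ⁶ + n₃ζ⁹ where ζ = e^{iπ/4}.
#1 (1, 0, 1, 1): internal (1.70711, -0.29289); octagon support 1.70711 vs apothem 1.2 → ∉ W
#2 (0, 3, 3, -3): internal (-4.24264, -3.00000); octagon support 5.12132 vs apothem 1.2 → ∉ W
#3 (-1, 0, 0, 0): internal (-1.00000, 0.00000); octagon support 1.00000 vs apothem 1.2 → ∈ W
#4 (0, 1, -1, 1): internal (0.00000, 2.41421); octagon support 2.41421 vs apothem 1.2 → ∉ W

3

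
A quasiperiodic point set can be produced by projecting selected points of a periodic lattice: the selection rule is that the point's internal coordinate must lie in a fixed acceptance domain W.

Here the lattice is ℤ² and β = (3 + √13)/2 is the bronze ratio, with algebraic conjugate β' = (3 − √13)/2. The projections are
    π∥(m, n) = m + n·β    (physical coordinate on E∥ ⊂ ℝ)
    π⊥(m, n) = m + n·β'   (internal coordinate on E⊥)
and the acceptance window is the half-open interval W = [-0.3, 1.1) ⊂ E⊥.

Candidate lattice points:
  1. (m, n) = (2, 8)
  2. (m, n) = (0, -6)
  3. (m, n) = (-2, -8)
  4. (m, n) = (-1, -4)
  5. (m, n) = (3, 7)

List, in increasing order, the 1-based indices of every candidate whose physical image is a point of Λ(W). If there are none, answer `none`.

3, 4, 5

Compute β' = (3−√13)/2 = -0.302776, so π⊥(m,n) = m -0.302776·n.
candidate 1: (m,n)=(2,8) → π∥ = 2+8·β ≈ 28.422205, π⊥ = 2+8·β' ≈ -0.422205 ∉ [-0.3, 1.1) ⇒ out
candidate 2: (m,n)=(0,-6) → π∥ = 0-6·β ≈ -19.816654, π⊥ = 0-6·β' ≈ 1.816654 ∉ [-0.3, 1.1) ⇒ out
candidate 3: (m,n)=(-2,-8) → π∥ = -2-8·β ≈ -28.422205, π⊥ = -2-8·β' ≈ 0.422205 ∈ [-0.3, 1.1) ⇒ IN Λ
candidate 4: (m,n)=(-1,-4) → π∥ = -1-4·β ≈ -14.211103, π⊥ = -1-4·β' ≈ 0.211103 ∈ [-0.3, 1.1) ⇒ IN Λ
candidate 5: (m,n)=(3,7) → π∥ = 3+7·β ≈ 26.119429, π⊥ = 3+7·β' ≈ 0.880571 ∈ [-0.3, 1.1) ⇒ IN Λ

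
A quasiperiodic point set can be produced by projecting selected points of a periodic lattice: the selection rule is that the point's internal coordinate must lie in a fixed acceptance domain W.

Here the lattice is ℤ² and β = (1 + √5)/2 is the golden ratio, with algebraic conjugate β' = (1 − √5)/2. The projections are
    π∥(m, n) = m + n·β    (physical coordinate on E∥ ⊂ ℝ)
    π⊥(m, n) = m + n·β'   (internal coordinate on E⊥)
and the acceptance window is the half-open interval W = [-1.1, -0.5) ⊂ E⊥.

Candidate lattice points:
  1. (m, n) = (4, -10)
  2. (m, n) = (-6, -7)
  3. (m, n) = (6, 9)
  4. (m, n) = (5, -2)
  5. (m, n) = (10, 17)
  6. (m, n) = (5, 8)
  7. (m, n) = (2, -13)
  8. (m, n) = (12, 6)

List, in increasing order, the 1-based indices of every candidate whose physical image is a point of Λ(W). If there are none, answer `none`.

β' = (1−√5)/2 ≈ -0.61803.
[1] lift (4,-10): star map gives 10.18034; window check -1.1 ≤ 10.18034 < -0.5 is false → out
[2] lift (-6,-7): star map gives -1.67376; window check -1.1 ≤ -1.67376 < -0.5 is false → out
[3] lift (6,9): star map gives 0.43769; window check -1.1 ≤ 0.43769 < -0.5 is false → out
[4] lift (5,-2): star map gives 6.23607; window check -1.1 ≤ 6.23607 < -0.5 is false → out
[5] lift (10,17): star map gives -0.50658; window check -1.1 ≤ -0.50658 < -0.5 is true → IN Λ
[6] lift (5,8): star map gives 0.05573; window check -1.1 ≤ 0.05573 < -0.5 is false → out
[7] lift (2,-13): star map gives 10.03444; window check -1.1 ≤ 10.03444 < -0.5 is false → out
[8] lift (12,6): star map gives 8.29180; window check -1.1 ≤ 8.29180 < -0.5 is false → out

5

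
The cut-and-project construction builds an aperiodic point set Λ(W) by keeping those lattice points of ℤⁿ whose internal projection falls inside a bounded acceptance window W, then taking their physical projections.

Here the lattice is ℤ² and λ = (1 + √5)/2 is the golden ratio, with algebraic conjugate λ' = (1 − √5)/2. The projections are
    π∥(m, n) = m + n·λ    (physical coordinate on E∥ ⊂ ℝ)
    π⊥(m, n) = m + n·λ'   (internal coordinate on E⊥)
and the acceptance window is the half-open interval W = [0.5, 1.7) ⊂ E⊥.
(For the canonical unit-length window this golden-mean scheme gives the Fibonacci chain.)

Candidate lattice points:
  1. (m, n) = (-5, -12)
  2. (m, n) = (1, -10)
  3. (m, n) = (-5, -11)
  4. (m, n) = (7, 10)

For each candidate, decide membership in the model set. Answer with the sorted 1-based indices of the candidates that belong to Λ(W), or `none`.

λ' = (1−√5)/2 ≈ -0.6180.
#1 (-5,-12): internal coord -5 + (-12)·λ' = +2.4164; +2.4164 ∉ [0.5, 1.7) → out
#2 (1,-10): internal coord 1 + (-10)·λ' = +7.1803; +7.1803 ∉ [0.5, 1.7) → out
#3 (-5,-11): internal coord -5 + (-11)·λ' = +1.7984; +1.7984 ∉ [0.5, 1.7) → out
#4 (7,10): internal coord 7 + (10)·λ' = +0.8197; +0.8197 ∈ [0.5, 1.7) → IN Λ

4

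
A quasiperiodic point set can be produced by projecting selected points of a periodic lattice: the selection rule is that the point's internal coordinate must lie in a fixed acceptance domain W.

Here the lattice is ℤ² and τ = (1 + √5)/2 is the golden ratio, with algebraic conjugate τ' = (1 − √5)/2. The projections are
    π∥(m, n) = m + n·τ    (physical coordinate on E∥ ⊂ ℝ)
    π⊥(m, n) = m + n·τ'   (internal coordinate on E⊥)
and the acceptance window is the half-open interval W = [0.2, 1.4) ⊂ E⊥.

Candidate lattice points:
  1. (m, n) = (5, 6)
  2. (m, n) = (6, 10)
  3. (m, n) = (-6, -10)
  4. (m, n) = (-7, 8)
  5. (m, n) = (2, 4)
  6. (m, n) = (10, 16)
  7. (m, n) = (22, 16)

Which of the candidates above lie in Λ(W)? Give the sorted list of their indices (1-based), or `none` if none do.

1

Compute τ' = (1−√5)/2 = -0.618034, so π⊥(m,n) = m -0.618034·n.
candidate 1: (m,n)=(5,6) → π∥ = 5+6·τ ≈ 14.708204, π⊥ = 5+6·τ' ≈ 1.291796 ∈ [0.2, 1.4) ⇒ IN Λ
candidate 2: (m,n)=(6,10) → π∥ = 6+10·τ ≈ 22.180340, π⊥ = 6+10·τ' ≈ -0.180340 ∉ [0.2, 1.4) ⇒ out
candidate 3: (m,n)=(-6,-10) → π∥ = -6-10·τ ≈ -22.180340, π⊥ = -6-10·τ' ≈ 0.180340 ∉ [0.2, 1.4) ⇒ out
candidate 4: (m,n)=(-7,8) → π∥ = -7+8·τ ≈ 5.944272, π⊥ = -7+8·τ' ≈ -11.944272 ∉ [0.2, 1.4) ⇒ out
candidate 5: (m,n)=(2,4) → π∥ = 2+4·τ ≈ 8.472136, π⊥ = 2+4·τ' ≈ -0.472136 ∉ [0.2, 1.4) ⇒ out
candidate 6: (m,n)=(10,16) → π∥ = 10+16·τ ≈ 35.888544, π⊥ = 10+16·τ' ≈ 0.111456 ∉ [0.2, 1.4) ⇒ out
candidate 7: (m,n)=(22,16) → π∥ = 22+16·τ ≈ 47.888544, π⊥ = 22+16·τ' ≈ 12.111456 ∉ [0.2, 1.4) ⇒ out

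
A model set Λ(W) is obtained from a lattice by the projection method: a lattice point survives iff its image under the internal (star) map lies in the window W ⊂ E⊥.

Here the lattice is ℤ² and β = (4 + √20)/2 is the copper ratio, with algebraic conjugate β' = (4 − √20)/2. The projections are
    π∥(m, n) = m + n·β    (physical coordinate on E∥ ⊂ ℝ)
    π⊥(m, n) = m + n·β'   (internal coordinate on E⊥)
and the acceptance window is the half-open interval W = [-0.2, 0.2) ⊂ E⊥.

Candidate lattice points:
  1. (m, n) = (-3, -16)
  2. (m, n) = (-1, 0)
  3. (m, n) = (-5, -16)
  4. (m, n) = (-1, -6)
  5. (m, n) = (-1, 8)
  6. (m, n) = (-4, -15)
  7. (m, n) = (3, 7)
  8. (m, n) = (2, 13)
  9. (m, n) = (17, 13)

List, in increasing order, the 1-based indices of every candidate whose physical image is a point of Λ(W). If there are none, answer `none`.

none

β' = (4−√20)/2 ≈ -0.236068.
[1] lift (-3,-16): star map gives 0.777088; window check -0.2 ≤ 0.777088 < 0.2 is false → out
[2] lift (-1,0): star map gives -1.000000; window check -0.2 ≤ -1.000000 < 0.2 is false → out
[3] lift (-5,-16): star map gives -1.222912; window check -0.2 ≤ -1.222912 < 0.2 is false → out
[4] lift (-1,-6): star map gives 0.416408; window check -0.2 ≤ 0.416408 < 0.2 is false → out
[5] lift (-1,8): star map gives -2.888544; window check -0.2 ≤ -2.888544 < 0.2 is false → out
[6] lift (-4,-15): star map gives -0.458980; window check -0.2 ≤ -0.458980 < 0.2 is false → out
[7] lift (3,7): star map gives 1.347524; window check -0.2 ≤ 1.347524 < 0.2 is false → out
[8] lift (2,13): star map gives -1.068884; window check -0.2 ≤ -1.068884 < 0.2 is false → out
[9] lift (17,13): star map gives 13.931116; window check -0.2 ≤ 13.931116 < 0.2 is false → out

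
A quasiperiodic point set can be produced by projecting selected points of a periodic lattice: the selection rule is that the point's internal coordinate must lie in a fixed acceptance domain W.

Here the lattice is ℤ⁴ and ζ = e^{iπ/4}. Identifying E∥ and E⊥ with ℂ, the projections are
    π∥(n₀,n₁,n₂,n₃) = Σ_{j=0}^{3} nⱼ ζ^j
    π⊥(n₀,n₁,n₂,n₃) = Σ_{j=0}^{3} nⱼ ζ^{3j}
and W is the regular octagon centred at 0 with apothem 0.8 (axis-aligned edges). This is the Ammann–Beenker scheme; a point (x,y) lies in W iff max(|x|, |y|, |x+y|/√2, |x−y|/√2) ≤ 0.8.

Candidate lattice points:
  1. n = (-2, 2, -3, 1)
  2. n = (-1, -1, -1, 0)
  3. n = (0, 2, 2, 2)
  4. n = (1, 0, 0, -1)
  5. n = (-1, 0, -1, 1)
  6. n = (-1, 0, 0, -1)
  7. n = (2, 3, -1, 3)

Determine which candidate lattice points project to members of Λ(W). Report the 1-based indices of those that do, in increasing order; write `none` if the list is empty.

Internal map: ζ^{3j} for j=0..3 gives (1,0), (−√2/2,√2/2), (0,−1), (√2/2,√2/2).
candidate 1: n = (-2, 2, -3, 1) → π⊥ ≈ (-2.7071, +5.1213); max(|x|,|y|,|x±y|/√2) = 5.5355 > 0.8 ⇒ ∉ W
candidate 2: n = (-1, -1, -1, 0) → π⊥ ≈ (-0.2929, +0.2929); max(|x|,|y|,|x±y|/√2) = 0.4142 ≤ 0.8 ⇒ ∈ W
candidate 3: n = (0, 2, 2, 2) → π⊥ ≈ (+0.0000, +0.8284); max(|x|,|y|,|x±y|/√2) = 0.8284 > 0.8 ⇒ ∉ W
candidate 4: n = (1, 0, 0, -1) → π⊥ ≈ (+0.2929, -0.7071); max(|x|,|y|,|x±y|/√2) = 0.7071 ≤ 0.8 ⇒ ∈ W
candidate 5: n = (-1, 0, -1, 1) → π⊥ ≈ (-0.2929, +1.7071); max(|x|,|y|,|x±y|/√2) = 1.7071 > 0.8 ⇒ ∉ W
candidate 6: n = (-1, 0, 0, -1) → π⊥ ≈ (-1.7071, -0.7071); max(|x|,|y|,|x±y|/√2) = 1.7071 > 0.8 ⇒ ∉ W
candidate 7: n = (2, 3, -1, 3) → π⊥ ≈ (+2.0000, +5.2426); max(|x|,|y|,|x±y|/√2) = 5.2426 > 0.8 ⇒ ∉ W

2, 4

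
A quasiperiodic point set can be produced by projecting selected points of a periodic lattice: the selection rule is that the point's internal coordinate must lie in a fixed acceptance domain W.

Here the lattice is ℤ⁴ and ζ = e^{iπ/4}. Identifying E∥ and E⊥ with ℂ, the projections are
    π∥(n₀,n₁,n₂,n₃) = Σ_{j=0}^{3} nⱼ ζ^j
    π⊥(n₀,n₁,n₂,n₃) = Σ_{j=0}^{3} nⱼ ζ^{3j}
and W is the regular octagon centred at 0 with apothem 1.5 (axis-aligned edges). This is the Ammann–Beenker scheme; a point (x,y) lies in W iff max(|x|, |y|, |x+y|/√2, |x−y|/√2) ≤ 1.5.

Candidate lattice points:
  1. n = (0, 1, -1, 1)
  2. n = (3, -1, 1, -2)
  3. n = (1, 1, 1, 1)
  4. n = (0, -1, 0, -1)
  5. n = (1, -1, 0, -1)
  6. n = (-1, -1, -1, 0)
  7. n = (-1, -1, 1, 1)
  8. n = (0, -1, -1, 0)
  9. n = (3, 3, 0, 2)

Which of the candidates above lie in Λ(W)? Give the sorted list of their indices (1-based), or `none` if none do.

3, 4, 6, 7, 8

π⊥(n) = n₀ + n₁ζ³ + n₂ζ⁶ + n₃ζ⁹ where ζ = e^{iπ/4}.
candidate 1: n = (0, 1, -1, 1) → π⊥ ≈ (+0.0000, +2.4142); max(|x|,|y|,|x±y|/√2) = 2.4142 > 1.5 ⇒ ∉ W
candidate 2: n = (3, -1, 1, -2) → π⊥ ≈ (+2.2929, -3.1213); max(|x|,|y|,|x±y|/√2) = 3.8284 > 1.5 ⇒ ∉ W
candidate 3: n = (1, 1, 1, 1) → π⊥ ≈ (+1.0000, +0.4142); max(|x|,|y|,|x±y|/√2) = 1.0000 ≤ 1.5 ⇒ ∈ W
candidate 4: n = (0, -1, 0, -1) → π⊥ ≈ (+0.0000, -1.4142); max(|x|,|y|,|x±y|/√2) = 1.4142 ≤ 1.5 ⇒ ∈ W
candidate 5: n = (1, -1, 0, -1) → π⊥ ≈ (+1.0000, -1.4142); max(|x|,|y|,|x±y|/√2) = 1.7071 > 1.5 ⇒ ∉ W
candidate 6: n = (-1, -1, -1, 0) → π⊥ ≈ (-0.2929, +0.2929); max(|x|,|y|,|x±y|/√2) = 0.4142 ≤ 1.5 ⇒ ∈ W
candidate 7: n = (-1, -1, 1, 1) → π⊥ ≈ (+0.4142, -1.0000); max(|x|,|y|,|x±y|/√2) = 1.0000 ≤ 1.5 ⇒ ∈ W
candidate 8: n = (0, -1, -1, 0) → π⊥ ≈ (+0.7071, +0.2929); max(|x|,|y|,|x±y|/√2) = 0.7071 ≤ 1.5 ⇒ ∈ W
candidate 9: n = (3, 3, 0, 2) → π⊥ ≈ (+2.2929, +3.5355); max(|x|,|y|,|x±y|/√2) = 4.1213 > 1.5 ⇒ ∉ W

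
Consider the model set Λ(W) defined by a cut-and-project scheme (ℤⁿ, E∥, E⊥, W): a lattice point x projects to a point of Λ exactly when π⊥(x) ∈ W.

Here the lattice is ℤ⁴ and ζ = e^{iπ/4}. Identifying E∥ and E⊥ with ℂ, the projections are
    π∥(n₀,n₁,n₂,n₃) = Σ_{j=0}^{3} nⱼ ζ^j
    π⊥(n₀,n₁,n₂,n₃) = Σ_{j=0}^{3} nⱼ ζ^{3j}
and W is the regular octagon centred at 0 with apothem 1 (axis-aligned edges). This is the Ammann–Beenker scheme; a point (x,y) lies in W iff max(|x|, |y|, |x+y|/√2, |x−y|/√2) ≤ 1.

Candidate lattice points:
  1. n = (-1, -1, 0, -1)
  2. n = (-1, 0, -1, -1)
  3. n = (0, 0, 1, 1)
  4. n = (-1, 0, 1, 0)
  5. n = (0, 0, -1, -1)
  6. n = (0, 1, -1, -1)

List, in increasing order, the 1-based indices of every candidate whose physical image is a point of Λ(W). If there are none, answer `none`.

3, 5

With ζ = e^{iπ/4} the internal vectors are ζ^0,ζ^3,ζ^6,ζ^9.
candidate 1: n = (-1, -1, 0, -1) → π⊥ ≈ (-1.0000, -1.4142); max(|x|,|y|,|x±y|/√2) = 1.7071 > 1 ⇒ ∉ W
candidate 2: n = (-1, 0, -1, -1) → π⊥ ≈ (-1.7071, +0.2929); max(|x|,|y|,|x±y|/√2) = 1.7071 > 1 ⇒ ∉ W
candidate 3: n = (0, 0, 1, 1) → π⊥ ≈ (+0.7071, -0.2929); max(|x|,|y|,|x±y|/√2) = 0.7071 ≤ 1 ⇒ ∈ W
candidate 4: n = (-1, 0, 1, 0) → π⊥ ≈ (-1.0000, -1.0000); max(|x|,|y|,|x±y|/√2) = 1.4142 > 1 ⇒ ∉ W
candidate 5: n = (0, 0, -1, -1) → π⊥ ≈ (-0.7071, +0.2929); max(|x|,|y|,|x±y|/√2) = 0.7071 ≤ 1 ⇒ ∈ W
candidate 6: n = (0, 1, -1, -1) → π⊥ ≈ (-1.4142, +1.0000); max(|x|,|y|,|x±y|/√2) = 1.7071 > 1 ⇒ ∉ W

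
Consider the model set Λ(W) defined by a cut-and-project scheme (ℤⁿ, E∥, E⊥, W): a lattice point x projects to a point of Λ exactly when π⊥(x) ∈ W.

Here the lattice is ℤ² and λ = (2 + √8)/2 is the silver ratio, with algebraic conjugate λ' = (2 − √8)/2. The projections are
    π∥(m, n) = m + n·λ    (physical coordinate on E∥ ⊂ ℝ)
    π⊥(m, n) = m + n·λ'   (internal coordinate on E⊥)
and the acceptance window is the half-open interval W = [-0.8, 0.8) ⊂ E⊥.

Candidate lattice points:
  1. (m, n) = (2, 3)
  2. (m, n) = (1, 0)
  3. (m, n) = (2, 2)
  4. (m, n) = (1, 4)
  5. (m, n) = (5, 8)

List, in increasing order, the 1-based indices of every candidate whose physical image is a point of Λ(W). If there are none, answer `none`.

Compute λ' = (2−√8)/2 = -0.41421, so π⊥(m,n) = m -0.41421·n.
candidate 1: (m,n)=(2,3) → π∥ = 2+3·λ ≈ 9.24264, π⊥ = 2+3·λ' ≈ 0.75736 ∈ [-0.8, 0.8) ⇒ IN Λ
candidate 2: (m,n)=(1,0) → π∥ = 1+0·λ ≈ 1.00000, π⊥ = 1+0·λ' ≈ 1.00000 ∉ [-0.8, 0.8) ⇒ out
candidate 3: (m,n)=(2,2) → π∥ = 2+2·λ ≈ 6.82843, π⊥ = 2+2·λ' ≈ 1.17157 ∉ [-0.8, 0.8) ⇒ out
candidate 4: (m,n)=(1,4) → π∥ = 1+4·λ ≈ 10.65685, π⊥ = 1+4·λ' ≈ -0.65685 ∈ [-0.8, 0.8) ⇒ IN Λ
candidate 5: (m,n)=(5,8) → π∥ = 5+8·λ ≈ 24.31371, π⊥ = 5+8·λ' ≈ 1.68629 ∉ [-0.8, 0.8) ⇒ out

1, 4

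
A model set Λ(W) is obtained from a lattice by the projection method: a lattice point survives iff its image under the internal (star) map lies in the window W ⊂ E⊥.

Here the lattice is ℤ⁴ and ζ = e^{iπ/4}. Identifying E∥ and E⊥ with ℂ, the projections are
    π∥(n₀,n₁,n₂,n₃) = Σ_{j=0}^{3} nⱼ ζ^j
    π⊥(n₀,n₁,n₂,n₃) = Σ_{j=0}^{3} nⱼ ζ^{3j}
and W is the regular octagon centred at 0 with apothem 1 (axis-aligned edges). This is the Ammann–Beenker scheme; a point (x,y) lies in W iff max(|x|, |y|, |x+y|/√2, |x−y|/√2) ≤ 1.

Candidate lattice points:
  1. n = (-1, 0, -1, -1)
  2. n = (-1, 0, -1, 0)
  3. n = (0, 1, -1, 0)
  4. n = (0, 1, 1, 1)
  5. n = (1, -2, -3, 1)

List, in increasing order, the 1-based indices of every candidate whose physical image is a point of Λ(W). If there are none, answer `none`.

4

With ζ = e^{iπ/4} the internal vectors are ζ^0,ζ^3,ζ^6,ζ^9.
#1 (-1, 0, -1, -1): internal (-1.70711, 0.29289); octagon support 1.70711 vs apothem 1 → ∉ W
#2 (-1, 0, -1, 0): internal (-1.00000, 1.00000); octagon support 1.41421 vs apothem 1 → ∉ W
#3 (0, 1, -1, 0): internal (-0.70711, 1.70711); octagon support 1.70711 vs apothem 1 → ∉ W
#4 (0, 1, 1, 1): internal (0.00000, 0.41421); octagon support 0.41421 vs apothem 1 → ∈ W
#5 (1, -2, -3, 1): internal (3.12132, 2.29289); octagon support 3.82843 vs apothem 1 → ∉ W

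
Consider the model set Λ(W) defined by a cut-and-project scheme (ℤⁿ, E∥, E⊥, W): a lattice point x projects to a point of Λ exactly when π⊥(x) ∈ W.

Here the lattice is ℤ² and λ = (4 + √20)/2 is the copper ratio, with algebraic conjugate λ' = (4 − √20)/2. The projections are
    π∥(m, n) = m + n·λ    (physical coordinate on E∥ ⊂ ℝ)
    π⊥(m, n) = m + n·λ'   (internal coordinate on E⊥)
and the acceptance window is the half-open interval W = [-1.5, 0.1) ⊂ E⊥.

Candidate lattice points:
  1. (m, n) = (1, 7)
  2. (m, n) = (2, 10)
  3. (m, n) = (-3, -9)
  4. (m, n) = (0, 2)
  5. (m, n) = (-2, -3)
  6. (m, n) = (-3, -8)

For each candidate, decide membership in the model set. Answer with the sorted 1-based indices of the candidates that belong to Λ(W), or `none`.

Numerically λ ≈ 4.236068 and λ' = −1/λ ≈ -0.236068.
[1] lift (1,7): star map gives -0.652476; window check -1.5 ≤ -0.652476 < 0.1 is true → IN Λ
[2] lift (2,10): star map gives -0.360680; window check -1.5 ≤ -0.360680 < 0.1 is true → IN Λ
[3] lift (-3,-9): star map gives -0.875388; window check -1.5 ≤ -0.875388 < 0.1 is true → IN Λ
[4] lift (0,2): star map gives -0.472136; window check -1.5 ≤ -0.472136 < 0.1 is true → IN Λ
[5] lift (-2,-3): star map gives -1.291796; window check -1.5 ≤ -1.291796 < 0.1 is true → IN Λ
[6] lift (-3,-8): star map gives -1.111456; window check -1.5 ≤ -1.111456 < 0.1 is true → IN Λ

1, 2, 3, 4, 5, 6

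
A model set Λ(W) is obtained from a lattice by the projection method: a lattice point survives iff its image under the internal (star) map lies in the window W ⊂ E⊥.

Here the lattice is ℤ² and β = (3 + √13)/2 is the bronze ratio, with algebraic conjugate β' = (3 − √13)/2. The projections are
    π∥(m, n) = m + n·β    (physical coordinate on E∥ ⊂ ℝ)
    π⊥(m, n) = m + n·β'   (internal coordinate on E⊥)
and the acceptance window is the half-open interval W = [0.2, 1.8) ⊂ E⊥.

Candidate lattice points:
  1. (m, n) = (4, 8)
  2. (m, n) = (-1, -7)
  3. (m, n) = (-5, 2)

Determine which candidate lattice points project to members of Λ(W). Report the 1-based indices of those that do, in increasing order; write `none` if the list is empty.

β' = (3−√13)/2 ≈ -0.3028.
candidate 1: (m,n)=(4,8) → π∥ = 4+8·β ≈ 30.4222, π⊥ = 4+8·β' ≈ 1.5778 ∈ [0.2, 1.8) ⇒ IN Λ
candidate 2: (m,n)=(-1,-7) → π∥ = -1-7·β ≈ -24.1194, π⊥ = -1-7·β' ≈ 1.1194 ∈ [0.2, 1.8) ⇒ IN Λ
candidate 3: (m,n)=(-5,2) → π∥ = -5+2·β ≈ 1.6056, π⊥ = -5+2·β' ≈ -5.6056 ∉ [0.2, 1.8) ⇒ out

1, 2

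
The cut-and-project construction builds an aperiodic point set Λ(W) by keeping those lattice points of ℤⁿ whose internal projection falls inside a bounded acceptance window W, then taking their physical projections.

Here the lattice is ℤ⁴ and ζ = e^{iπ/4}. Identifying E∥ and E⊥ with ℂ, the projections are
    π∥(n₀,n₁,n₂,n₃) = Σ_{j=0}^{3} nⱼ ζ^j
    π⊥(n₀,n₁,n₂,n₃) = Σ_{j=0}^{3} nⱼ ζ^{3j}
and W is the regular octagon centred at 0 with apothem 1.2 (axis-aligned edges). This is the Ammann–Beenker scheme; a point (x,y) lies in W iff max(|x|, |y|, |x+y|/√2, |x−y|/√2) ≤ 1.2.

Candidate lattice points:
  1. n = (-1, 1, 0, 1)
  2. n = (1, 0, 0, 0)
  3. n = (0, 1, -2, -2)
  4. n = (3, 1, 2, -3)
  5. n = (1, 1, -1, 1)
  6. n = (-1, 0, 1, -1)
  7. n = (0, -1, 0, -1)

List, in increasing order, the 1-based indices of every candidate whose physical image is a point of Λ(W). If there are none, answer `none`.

2

π⊥(n) = n₀ + n₁ζ³ + n₂ζ⁶ + n₃ζ⁹ where ζ = e^{iπ/4}.
candidate 1: n = (-1, 1, 0, 1) → π⊥ ≈ (-1.00000, +1.41421); max(|x|,|y|,|x±y|/√2) = 1.70711 > 1.2 ⇒ ∉ W
candidate 2: n = (1, 0, 0, 0) → π⊥ ≈ (+1.00000, +0.00000); max(|x|,|y|,|x±y|/√2) = 1.00000 ≤ 1.2 ⇒ ∈ W
candidate 3: n = (0, 1, -2, -2) → π⊥ ≈ (-2.12132, +1.29289); max(|x|,|y|,|x±y|/√2) = 2.41421 > 1.2 ⇒ ∉ W
candidate 4: n = (3, 1, 2, -3) → π⊥ ≈ (+0.17157, -3.41421); max(|x|,|y|,|x±y|/√2) = 3.41421 > 1.2 ⇒ ∉ W
candidate 5: n = (1, 1, -1, 1) → π⊥ ≈ (+1.00000, +2.41421); max(|x|,|y|,|x±y|/√2) = 2.41421 > 1.2 ⇒ ∉ W
candidate 6: n = (-1, 0, 1, -1) → π⊥ ≈ (-1.70711, -1.70711); max(|x|,|y|,|x±y|/√2) = 2.41421 > 1.2 ⇒ ∉ W
candidate 7: n = (0, -1, 0, -1) → π⊥ ≈ (+0.00000, -1.41421); max(|x|,|y|,|x±y|/√2) = 1.41421 > 1.2 ⇒ ∉ W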